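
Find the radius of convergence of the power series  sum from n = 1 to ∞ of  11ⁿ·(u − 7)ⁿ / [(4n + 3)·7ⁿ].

By the ratio test, |a_{n+1}/a_n| = [(4n + 3)/(4(n+1) + 3)] · 11/7 → 11/7.
Hence the series converges for |u − 7| < 1/(11/7) = 7/11, so the radius of convergence is 7/11.

R = 7/11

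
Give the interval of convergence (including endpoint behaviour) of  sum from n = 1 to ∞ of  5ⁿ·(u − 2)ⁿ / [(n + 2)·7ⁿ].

[3/5, 17/5)

Ratio test: |a_{n+1}/a_n| = [(n + 2)/((n+1) + 2)] · 5/7 → 5/7 as n → ∞.
The series converges when 5/7 · |u − 2| < 1, giving R = 7/5.
When u = 17/5, the terms are asymptotic to a nonzero constant times 1/n, so the series diverges by limit comparison with Σ 1/n.
Endpoint u = 3/5: the terms alternate in sign and decrease monotonically to 0 in absolute value (size ~ c/n), so the alternating series test gives convergence.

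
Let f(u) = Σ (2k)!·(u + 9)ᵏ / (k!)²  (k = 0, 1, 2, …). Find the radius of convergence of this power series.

R = 1/4

By the ratio test, |a_{k+1}/a_k| = (2k+1)·(2k+2)/(k+1)² → 4.
Thus R = 1/(4) = 1/4.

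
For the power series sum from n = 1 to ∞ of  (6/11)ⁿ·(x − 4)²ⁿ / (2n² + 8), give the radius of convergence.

Ratio test: |a_{n+1}/a_n| = [(2n² + 8)/(2(n+1)² + 8)] · 6/11 → 6/11 as n → ∞.
Successive powers of (x − 4) differ by 2, so the series converges when |x − 4|² · 6/11 < 1, i.e. |x − 4| < √(11/6). So R = √66/6.

R = √66/6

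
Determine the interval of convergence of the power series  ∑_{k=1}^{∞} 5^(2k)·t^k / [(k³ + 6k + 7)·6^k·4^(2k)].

Ratio test: |a_{k+1}/a_k| = [(k³ + 6k + 7)/((k+1)³ + 6(k+1) + 7)] · 25/(6·16) → 25/96 as k → ∞.
Thus R = 1/(25/96) = 96/25.
Check t = 96/25: the terms are on the order of 1/k³, so the series converges absolutely by comparison with the p-series (p = 3 > 1).
At t = -96/25: absolute convergence follows by limit comparison with Σ 1/k³.

[-96/25, 96/25]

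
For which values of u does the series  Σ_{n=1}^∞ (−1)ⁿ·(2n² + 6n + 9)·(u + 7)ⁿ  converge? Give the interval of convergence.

(-8, -6)

The ratio of consecutive coefficients is (2(n+1)² + 6(n+1) + 9)/(2n² + 6n + 9) → 1.
Hence R = 1.
At u = -6: the terms have absolute value of order n², which does not tend to 0, so the series diverges by the divergence test.
When u = -8, the n-th term does not approach 0; divergence by the term test.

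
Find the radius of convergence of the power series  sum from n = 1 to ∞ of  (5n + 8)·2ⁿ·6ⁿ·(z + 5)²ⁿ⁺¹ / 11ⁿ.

R = √33/6

Apply the ratio test: |a_{n+1}| / |a_n| = [(5(n+1) + 8)/(5n + 8)] · 2·6/11, which tends to 12/11 as n → ∞.
Writing y = (z + 5)², the series in y has radius 11/12, so |z + 5| < √(11/12) and R = √33/6.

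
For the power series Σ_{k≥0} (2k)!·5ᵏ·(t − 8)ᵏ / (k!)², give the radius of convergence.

R = 1/20

The ratio of consecutive coefficients is (2k+1)·(2k+2)/(k+1)² · 5 → 20.
Hence the series converges for |t − 8| < 1/(20) = 1/20, so the radius of convergence is 1/20.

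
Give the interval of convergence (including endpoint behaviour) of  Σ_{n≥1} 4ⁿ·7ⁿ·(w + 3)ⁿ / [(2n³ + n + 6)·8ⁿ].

[-23/7, -19/7]

Apply the ratio test: |a_{n+1}| / |a_n| = [(2n³ + n + 6)/(2(n+1)³ + (n+1) + 6)] · 4·7/8, which tends to 7/2 as n → ∞.
Convergence for |w + 3| · 7/2 < 1, i.e. |w + 3| < 2/7. So R = 2/7.
Check w = -19/7: the terms are on the order of 1/n³, so the series converges absolutely by comparison with the p-series (p = 3 > 1).
Endpoint w = -23/7: the series is dominated by a constant times Σ 1/n³, which converges (p = 3 > 1).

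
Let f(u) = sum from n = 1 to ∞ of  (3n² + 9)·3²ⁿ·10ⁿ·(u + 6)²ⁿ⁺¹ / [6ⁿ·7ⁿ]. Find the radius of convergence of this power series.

By the ratio test, |a_{n+1}/a_n| = [(3(n+1)² + 9)/(3n² + 9)] · 9·10/(6·7) → 15/7.
Successive powers of (u + 6) differ by 2, so the series converges when |u + 6|² · 15/7 < 1, i.e. |u + 6| < √(7/15). So R = √105/15.

R = √105/15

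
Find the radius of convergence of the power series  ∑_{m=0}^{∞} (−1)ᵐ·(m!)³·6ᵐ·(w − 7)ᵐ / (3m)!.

R = 9/2

By the ratio test, |a_{m+1}/a_m| = (m+1)³/[(3m+1)·(3m+2)·(3m+3)] · 6 → 2/9.
Thus R = 1/(2/9) = 9/2.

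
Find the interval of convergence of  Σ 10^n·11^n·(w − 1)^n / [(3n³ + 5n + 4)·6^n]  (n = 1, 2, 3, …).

[52/55, 58/55]

Apply the ratio test: |a_{n+1}| / |a_n| = [(3n³ + 5n + 4)/(3(n+1)³ + 5(n+1) + 4)] · 10·11/6, which tends to 55/3 as n → ∞.
Thus R = 1/(55/3) = 3/55.
Endpoint w = 58/55: absolute convergence follows by limit comparison with Σ 1/n³.
When w = 52/55, the series is dominated by a constant times Σ 1/n³, which converges (p = 3 > 1).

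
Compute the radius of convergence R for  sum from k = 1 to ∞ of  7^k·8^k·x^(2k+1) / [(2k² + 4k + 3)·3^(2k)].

R = 3√14/28

Apply the ratio test: |a_{k+1}| / |a_k| = [(2k² + 4k + 3)/(2(k+1)² + 4(k+1) + 3)] · 7·8/9, which tends to 56/9 as k → ∞.
Since the exponent of x increases by 2 each term, convergence requires |x|² < 9/56, hence R = 3√14/28.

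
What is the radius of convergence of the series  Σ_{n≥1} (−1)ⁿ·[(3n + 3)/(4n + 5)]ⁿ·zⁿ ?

By the Cauchy root test, |a_n|^(1/n) = (3n + 3)/(4n + 5) → 3/4.
Convergence for |z| · 3/4 < 1, i.e. |z| < 4/3. So R = 4/3.

R = 4/3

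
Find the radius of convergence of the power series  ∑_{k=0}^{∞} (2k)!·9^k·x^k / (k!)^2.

Ratio test: |a_{k+1}/a_k| = (2k+1)·(2k+2)/(k+1)² · 9 → 36 as k → ∞.
Hence the series converges for |x| < 1/(36) = 1/36, so the radius of convergence is 1/36.

R = 1/36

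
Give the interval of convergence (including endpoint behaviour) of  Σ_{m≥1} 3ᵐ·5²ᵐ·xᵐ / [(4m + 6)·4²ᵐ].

[-16/75, 16/75)

Apply the ratio test: |a_{m+1}| / |a_m| = [(4m + 6)/(4(m+1) + 6)] · 3·25/16, which tends to 75/16 as m → ∞.
Hence the series converges for |x| < 1/(75/16) = 16/75, so the radius of convergence is 16/75.
When x = 16/75, the terms are asymptotic to a nonzero constant times 1/m, so the series diverges by limit comparison with Σ 1/m.
When x = -16/75, an alternating series whose terms decrease to 0 in absolute value, so it converges by the Leibniz criterion.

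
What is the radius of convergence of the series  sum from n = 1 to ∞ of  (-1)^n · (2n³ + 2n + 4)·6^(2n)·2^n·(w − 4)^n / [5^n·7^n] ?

Apply the ratio test: |a_{n+1}| / |a_n| = [(2(n+1)³ + 2(n+1) + 4)/(2n³ + 2n + 4)] · 36·2/(5·7), which tends to 72/35 as n → ∞.
Convergence for |w − 4| · 72/35 < 1, i.e. |w − 4| < 35/72. So R = 35/72.

R = 35/72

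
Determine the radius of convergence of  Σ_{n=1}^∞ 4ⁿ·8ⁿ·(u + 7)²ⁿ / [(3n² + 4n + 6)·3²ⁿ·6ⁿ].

Ratio test: |a_{n+1}/a_n| = [(3n² + 4n + 6)/(3(n+1)² + 4(n+1) + 6)] · 4·8/(9·6) → 16/27 as n → ∞.
Successive powers of (u + 7) differ by 2, so the series converges when |u + 7|² · 16/27 < 1, i.e. |u + 7| < √(27/16). So R = 3√3/4.

R = 3√3/4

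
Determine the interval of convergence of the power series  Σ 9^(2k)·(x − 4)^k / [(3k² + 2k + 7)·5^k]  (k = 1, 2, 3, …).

By the ratio test, |a_{k+1}/a_k| = [(3k² + 2k + 7)/(3(k+1)² + 2(k+1) + 7)] · 81/5 → 81/5.
Convergence for |x − 4| · 81/5 < 1, i.e. |x − 4| < 5/81. So R = 5/81.
Endpoint x = 329/81: the series is dominated by a constant times Σ 1/k², which converges (p = 2 > 1).
Check x = 319/81: the terms are on the order of 1/k², so the series converges absolutely by comparison with the p-series (p = 2 > 1).

[319/81, 329/81]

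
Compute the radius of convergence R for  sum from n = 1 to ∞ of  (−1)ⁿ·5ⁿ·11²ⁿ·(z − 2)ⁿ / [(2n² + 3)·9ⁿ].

R = 9/605

Apply the ratio test: |a_{n+1}| / |a_n| = [(2n² + 3)/(2(n+1)² + 3)] · 5·121/9, which tends to 605/9 as n → ∞.
The series converges when 605/9 · |z − 2| < 1, giving R = 9/605.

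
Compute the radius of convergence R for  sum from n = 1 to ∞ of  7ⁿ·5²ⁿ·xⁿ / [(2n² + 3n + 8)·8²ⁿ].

The ratio of consecutive coefficients is [(2n² + 3n + 8)/(2(n+1)² + 3(n+1) + 8)] · 7·25/64 → 175/64.
Thus R = 1/(175/64) = 64/175.

R = 64/175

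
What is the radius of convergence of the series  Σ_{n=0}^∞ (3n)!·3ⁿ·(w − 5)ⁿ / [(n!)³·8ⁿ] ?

R = 8/81

Ratio test: |a_{n+1}/a_n| = (3n+1)·(3n+2)·(3n+3)/(n+1)³ · 3/8 → 81/8 as n → ∞.
Thus R = 1/(81/8) = 8/81.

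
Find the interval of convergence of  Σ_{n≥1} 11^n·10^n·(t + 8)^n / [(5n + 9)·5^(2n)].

[-181/22, -171/22)

Ratio test: |a_{n+1}/a_n| = [(5n + 9)/(5(n+1) + 9)] · 11·10/25 → 22/5 as n → ∞.
Convergence for |t + 8| · 22/5 < 1, i.e. |t + 8| < 5/22. So R = 5/22.
At t = -171/22: comparison with the harmonic series Σ 1/n shows the series diverges.
At t = -181/22: the terms alternate in sign and decrease monotonically to 0 in absolute value (size ~ c/n), so the alternating series test gives convergence.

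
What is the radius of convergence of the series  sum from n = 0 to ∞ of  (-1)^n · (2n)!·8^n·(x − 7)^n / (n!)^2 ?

By the ratio test, |a_{n+1}/a_n| = (2n+1)·(2n+2)/(n+1)² · 8 → 32.
The series converges when 32 · |x − 7| < 1, giving R = 1/32.

R = 1/32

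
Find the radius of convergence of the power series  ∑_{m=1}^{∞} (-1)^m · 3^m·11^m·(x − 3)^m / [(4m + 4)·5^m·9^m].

R = 15/11

By the ratio test, |a_{m+1}/a_m| = [(4m + 4)/(4(m+1) + 4)] · 3·11/(5·9) → 11/15.
Thus R = 1/(11/15) = 15/11.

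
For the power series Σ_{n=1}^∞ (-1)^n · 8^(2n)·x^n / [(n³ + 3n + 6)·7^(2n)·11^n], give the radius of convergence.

R = 539/64

Apply the ratio test: |a_{n+1}| / |a_n| = [(n³ + 3n + 6)/((n+1)³ + 3(n+1) + 6)] · 64/(49·11), which tends to 64/539 as n → ∞.
Hence the series converges for |x| < 1/(64/539) = 539/64, so the radius of convergence is 539/64.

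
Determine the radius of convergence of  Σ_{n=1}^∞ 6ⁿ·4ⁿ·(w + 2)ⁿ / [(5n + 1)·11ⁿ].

Ratio test: |a_{n+1}/a_n| = [(5n + 1)/(5(n+1) + 1)] · 6·4/11 → 24/11 as n → ∞.
The series converges when 24/11 · |w + 2| < 1, giving R = 11/24.

R = 11/24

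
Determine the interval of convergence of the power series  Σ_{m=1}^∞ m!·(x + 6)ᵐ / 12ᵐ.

The ratio of consecutive coefficients is (m+1) · 1/12 → ∞.
Since the ratio → ∞, the series diverges for every x ≠ -6, and R = 0.

{-6}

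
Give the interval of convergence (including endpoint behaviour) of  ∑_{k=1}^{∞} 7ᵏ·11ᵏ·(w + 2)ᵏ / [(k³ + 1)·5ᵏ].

[-159/77, -149/77]

Apply the ratio test: |a_{k+1}| / |a_k| = [(k³ + 1)/((k+1)³ + 1)] · 7·11/5, which tends to 77/5 as k → ∞.
The series converges when 77/5 · |w + 2| < 1, giving R = 5/77.
At w = -149/77: the series is dominated by a constant times Σ 1/k³, which converges (p = 3 > 1).
Endpoint w = -159/77: absolute convergence follows by limit comparison with Σ 1/k³.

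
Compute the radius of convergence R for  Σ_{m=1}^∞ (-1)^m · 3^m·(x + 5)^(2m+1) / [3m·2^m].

Apply the ratio test: |a_{m+1}| / |a_m| = [3m/3(m+1)] · 3/2, which tends to 3/2 as m → ∞.
Successive powers of (x + 5) differ by 2, so the series converges when |x + 5|² · 3/2 < 1, i.e. |x + 5| < √(2/3). So R = √6/3.

R = √6/3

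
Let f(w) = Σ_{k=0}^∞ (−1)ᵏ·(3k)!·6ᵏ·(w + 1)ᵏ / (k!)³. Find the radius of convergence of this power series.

By the ratio test, |a_{k+1}/a_k| = (3k+1)·(3k+2)·(3k+3)/(k+1)³ · 6 → 162.
The series converges when 162 · |w + 1| < 1, giving R = 1/162.

R = 1/162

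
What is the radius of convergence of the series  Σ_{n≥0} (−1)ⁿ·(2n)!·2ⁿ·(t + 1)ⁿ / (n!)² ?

R = 1/8

By the ratio test, |a_{n+1}/a_n| = (2n+1)·(2n+2)/(n+1)² · 2 → 8.
Hence the series converges for |t + 1| < 1/(8) = 1/8, so the radius of convergence is 1/8.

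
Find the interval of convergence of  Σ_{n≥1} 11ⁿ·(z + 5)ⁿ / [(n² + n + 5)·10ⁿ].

Apply the ratio test: |a_{n+1}| / |a_n| = [(n² + n + 5)/((n+1)² + (n+1) + 5)] · 11/10, which tends to 11/10 as n → ∞.
Hence the series converges for |z + 5| < 1/(11/10) = 10/11, so the radius of convergence is 10/11.
Check z = -45/11: the series is dominated by a constant times Σ 1/n², which converges (p = 2 > 1).
Check z = -65/11: the terms are on the order of 1/n², so the series converges absolutely by comparison with the p-series (p = 2 > 1).

[-65/11, -45/11]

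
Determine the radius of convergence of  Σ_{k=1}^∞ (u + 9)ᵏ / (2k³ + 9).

The ratio of consecutive coefficients is (2k³ + 9)/(2(k+1)³ + 9) → 1.
So the series converges when |u + 9| < 1 and diverges when |u + 9| > 1; R = 1.

R = 1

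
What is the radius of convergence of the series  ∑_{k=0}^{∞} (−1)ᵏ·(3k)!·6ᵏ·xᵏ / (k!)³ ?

The ratio of consecutive coefficients is (3k+1)·(3k+2)·(3k+3)/(k+1)³ · 6 → 162.
Convergence for |x| · 162 < 1, i.e. |x| < 1/162. So R = 1/162.

R = 1/162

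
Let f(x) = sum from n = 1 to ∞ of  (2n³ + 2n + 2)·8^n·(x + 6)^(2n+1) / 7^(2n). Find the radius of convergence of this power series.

R = 7√2/4

Ratio test: |a_{n+1}/a_n| = [(2(n+1)³ + 2(n+1) + 2)/(2n³ + 2n + 2)] · 8/49 → 8/49 as n → ∞.
Since the exponent of (x + 6) increases by 2 each term, convergence requires |x + 6|² < 49/8, hence R = 7√2/4.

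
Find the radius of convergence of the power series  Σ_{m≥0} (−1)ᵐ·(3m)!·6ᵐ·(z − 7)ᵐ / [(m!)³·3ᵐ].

R = 1/54

Apply the ratio test: |a_{m+1}| / |a_m| = (3m+1)·(3m+2)·(3m+3)/(m+1)³ · 6/3, which tends to 54 as m → ∞.
Thus R = 1/(54) = 1/54.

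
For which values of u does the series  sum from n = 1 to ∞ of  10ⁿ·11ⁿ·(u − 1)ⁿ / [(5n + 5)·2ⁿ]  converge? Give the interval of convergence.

[54/55, 56/55)

Apply the ratio test: |a_{n+1}| / |a_n| = [(5n + 5)/(5(n+1) + 5)] · 10·11/2, which tends to 55 as n → ∞.
Thus R = 1/(55) = 1/55.
At u = 56/55: the terms behave like c/n; limit comparison with the harmonic series gives divergence.
Check u = 54/55: an alternating series whose terms decrease to 0 in absolute value, so it converges by the Leibniz criterion.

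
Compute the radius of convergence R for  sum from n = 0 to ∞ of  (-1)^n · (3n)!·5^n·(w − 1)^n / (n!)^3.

The ratio of consecutive coefficients is (3n+1)·(3n+2)·(3n+3)/(n+1)³ · 5 → 135.
The series converges when 135 · |w − 1| < 1, giving R = 1/135.

R = 1/135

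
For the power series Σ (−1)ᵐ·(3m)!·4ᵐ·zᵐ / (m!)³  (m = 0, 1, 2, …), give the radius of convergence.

R = 1/108

By the ratio test, |a_{m+1}/a_m| = (3m+1)·(3m+2)·(3m+3)/(m+1)³ · 4 → 108.
Thus R = 1/(108) = 1/108.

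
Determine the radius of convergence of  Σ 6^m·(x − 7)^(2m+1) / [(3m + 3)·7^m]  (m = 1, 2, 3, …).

Ratio test: |a_{m+1}/a_m| = [(3m + 3)/(3(m+1) + 3)] · 6/7 → 6/7 as m → ∞.
Writing y = (x − 7)², the series in y has radius 7/6, so |x − 7| < √(7/6) and R = √42/6.

R = √42/6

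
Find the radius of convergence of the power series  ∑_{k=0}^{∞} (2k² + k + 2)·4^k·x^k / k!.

R = ∞

Apply the ratio test: |a_{k+1}| / |a_k| = (2(k+1)² + (k+1) + 2)/(2k² + k + 2) · 4 · 1/(k+1), which tends to 0 as k → ∞.
Since the limit is 0 < 1 for every x, the series converges on all of ℝ and R = ∞.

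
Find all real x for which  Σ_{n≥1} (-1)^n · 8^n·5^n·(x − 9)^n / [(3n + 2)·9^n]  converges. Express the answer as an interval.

By the ratio test, |a_{n+1}/a_n| = [(3n + 2)/(3(n+1) + 2)] · 8·5/9 → 40/9.
Convergence for |x − 9| · 40/9 < 1, i.e. |x − 9| < 9/40. So R = 9/40.
Check x = 369/40: the terms alternate in sign and decrease monotonically to 0 in absolute value (size ~ c/n), so the alternating series test gives convergence.
Endpoint x = 351/40: the terms behave like c/n; limit comparison with the harmonic series gives divergence.

(351/40, 369/40]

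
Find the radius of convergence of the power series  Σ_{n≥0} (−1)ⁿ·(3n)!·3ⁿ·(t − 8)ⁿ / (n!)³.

R = 1/81

By the ratio test, |a_{n+1}/a_n| = (3n+1)·(3n+2)·(3n+3)/(n+1)³ · 3 → 81.
Thus R = 1/(81) = 1/81.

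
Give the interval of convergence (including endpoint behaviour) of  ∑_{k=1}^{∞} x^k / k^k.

Root test: |a_k|^(1/k) = 1/k → 0.
The limit is 0 for every x, so R = ∞.

(−∞, ∞)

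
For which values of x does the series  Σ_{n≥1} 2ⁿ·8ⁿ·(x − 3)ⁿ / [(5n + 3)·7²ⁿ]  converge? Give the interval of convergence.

[-1/16, 97/16)

By the ratio test, |a_{n+1}/a_n| = [(5n + 3)/(5(n+1) + 3)] · 2·8/49 → 16/49.
Convergence for |x − 3| · 16/49 < 1, i.e. |x − 3| < 49/16. So R = 49/16.
At x = 97/16: comparison with the harmonic series Σ 1/n shows the series diverges.
At x = -1/16: the terms alternate in sign and decrease monotonically to 0 in absolute value (size ~ c/n), so the alternating series test gives convergence.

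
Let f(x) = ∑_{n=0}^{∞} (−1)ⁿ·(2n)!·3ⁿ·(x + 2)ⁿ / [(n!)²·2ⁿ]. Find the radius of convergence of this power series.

R = 1/6

Apply the ratio test: |a_{n+1}| / |a_n| = (2n+1)·(2n+2)/(n+1)² · 3/2, which tends to 6 as n → ∞.
Hence the series converges for |x + 2| < 1/(6) = 1/6, so the radius of convergence is 1/6.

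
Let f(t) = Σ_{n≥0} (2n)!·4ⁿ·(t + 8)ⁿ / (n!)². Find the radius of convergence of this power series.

R = 1/16

By the ratio test, |a_{n+1}/a_n| = (2n+1)·(2n+2)/(n+1)² · 4 → 16.
Convergence for |t + 8| · 16 < 1, i.e. |t + 8| < 1/16. So R = 1/16.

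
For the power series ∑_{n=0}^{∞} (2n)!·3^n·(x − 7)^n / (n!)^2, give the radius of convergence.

R = 1/12

The ratio of consecutive coefficients is (2n+1)·(2n+2)/(n+1)² · 3 → 12.
Thus R = 1/(12) = 1/12.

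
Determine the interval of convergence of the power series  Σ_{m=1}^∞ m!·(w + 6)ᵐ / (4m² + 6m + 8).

Apply the ratio test: |a_{m+1}| / |a_m| = (m+1) · (4m² + 6m + 8)/(4(m+1)² + 6(m+1) + 8), which tends to ∞ as m → ∞.
The ratio grows without bound, so the series diverges whenever (w + 6) ≠ 0; it converges only at w = -6. R = 0.

{-6}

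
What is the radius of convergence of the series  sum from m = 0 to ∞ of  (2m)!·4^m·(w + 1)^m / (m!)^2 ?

By the ratio test, |a_{m+1}/a_m| = (2m+1)·(2m+2)/(m+1)² · 4 → 16.
Hence the series converges for |w + 1| < 1/(16) = 1/16, so the radius of convergence is 1/16.

R = 1/16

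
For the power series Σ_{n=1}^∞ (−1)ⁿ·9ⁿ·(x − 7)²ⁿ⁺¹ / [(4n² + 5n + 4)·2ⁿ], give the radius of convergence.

Ratio test: |a_{n+1}/a_n| = [(4n² + 5n + 4)/(4(n+1)² + 5(n+1) + 4)] · 9/2 → 9/2 as n → ∞.
Successive powers of (x − 7) differ by 2, so the series converges when |x − 7|² · 9/2 < 1, i.e. |x − 7| < √(2/9). So R = √2/3.

R = √2/3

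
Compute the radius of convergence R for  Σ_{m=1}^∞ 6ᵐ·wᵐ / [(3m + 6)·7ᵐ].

By the ratio test, |a_{m+1}/a_m| = [(3m + 6)/(3(m+1) + 6)] · 6/7 → 6/7.
Thus R = 1/(6/7) = 7/6.

R = 7/6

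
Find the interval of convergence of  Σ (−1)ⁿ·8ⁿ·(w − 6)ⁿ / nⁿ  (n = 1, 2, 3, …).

By the Cauchy root test, |a_n|^(1/n) = 8/n → 0.
The limit is 0 for every w, so R = ∞.

(−∞, ∞)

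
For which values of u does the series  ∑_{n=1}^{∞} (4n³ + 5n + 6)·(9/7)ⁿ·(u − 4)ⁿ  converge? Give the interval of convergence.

Ratio test: |a_{n+1}/a_n| = [(4(n+1)³ + 5(n+1) + 6)/(4n³ + 5n + 6)] · 9/7 → 9/7 as n → ∞.
Thus R = 1/(9/7) = 7/9.
When u = 43/9, the terms have absolute value of order n³, which does not tend to 0, so the series diverges by the divergence test.
When u = 29/9, the n-th term does not approach 0; divergence by the term test.

(29/9, 43/9)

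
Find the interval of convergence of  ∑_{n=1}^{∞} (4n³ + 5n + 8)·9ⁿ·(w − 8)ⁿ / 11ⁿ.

(61/9, 83/9)

By the ratio test, |a_{n+1}/a_n| = [(4(n+1)³ + 5(n+1) + 8)/(4n³ + 5n + 8)] · 9/11 → 9/11.
Thus R = 1/(9/11) = 11/9.
When w = 83/9, the terms have absolute value of order n³, which does not tend to 0, so the series diverges by the divergence test.
At w = 61/9: the terms have absolute value of order n³, which does not tend to 0, so the series diverges by the divergence test.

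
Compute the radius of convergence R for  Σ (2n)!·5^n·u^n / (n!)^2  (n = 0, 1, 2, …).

R = 1/20

Apply the ratio test: |a_{n+1}| / |a_n| = (2n+1)·(2n+2)/(n+1)² · 5, which tends to 20 as n → ∞.
Convergence for |u| · 20 < 1, i.e. |u| < 1/20. So R = 1/20.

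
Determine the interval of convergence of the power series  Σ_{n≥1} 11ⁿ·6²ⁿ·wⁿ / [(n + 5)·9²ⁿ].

[-9/44, 9/44)

The ratio of consecutive coefficients is [(n + 5)/((n+1) + 5)] · 11·36/81 → 44/9.
The series converges when 44/9 · |w| < 1, giving R = 9/44.
At w = 9/44: comparison with the harmonic series Σ 1/n shows the series diverges.
Endpoint w = -9/44: the terms alternate in sign and decrease monotonically to 0 in absolute value (size ~ c/n), so the alternating series test gives convergence.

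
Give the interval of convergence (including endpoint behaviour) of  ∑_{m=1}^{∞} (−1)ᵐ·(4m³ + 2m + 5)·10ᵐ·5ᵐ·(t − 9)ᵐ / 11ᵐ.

The ratio of consecutive coefficients is [(4(m+1)³ + 2(m+1) + 5)/(4m³ + 2m + 5)] · 10·5/11 → 50/11.
Convergence for |t − 9| · 50/11 < 1, i.e. |t − 9| < 11/50. So R = 11/50.
When t = 461/50, the terms do not tend to 0, so the series diverges.
Check t = 439/50: the terms do not tend to 0, so the series diverges.

(439/50, 461/50)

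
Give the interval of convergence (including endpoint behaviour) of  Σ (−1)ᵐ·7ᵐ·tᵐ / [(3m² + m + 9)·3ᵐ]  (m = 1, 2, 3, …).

By the ratio test, |a_{m+1}/a_m| = [(3m² + m + 9)/(3(m+1)² + (m+1) + 9)] · 7/3 → 7/3.
The series converges when 7/3 · |t| < 1, giving R = 3/7.
Endpoint t = 3/7: the series is dominated by a constant times Σ 1/m², which converges (p = 2 > 1).
When t = -3/7, the terms are on the order of 1/m², so the series converges absolutely by comparison with the p-series (p = 2 > 1).

[-3/7, 3/7]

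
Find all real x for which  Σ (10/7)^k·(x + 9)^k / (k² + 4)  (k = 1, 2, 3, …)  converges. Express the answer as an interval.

Ratio test: |a_{k+1}/a_k| = [(k² + 4)/((k+1)² + 4)] · 10/7 → 10/7 as k → ∞.
Thus R = 1/(10/7) = 7/10.
Endpoint x = -83/10: the terms are on the order of 1/k², so the series converges absolutely by comparison with the p-series (p = 2 > 1).
When x = -97/10, the series is dominated by a constant times Σ 1/k², which converges (p = 2 > 1).

[-97/10, -83/10]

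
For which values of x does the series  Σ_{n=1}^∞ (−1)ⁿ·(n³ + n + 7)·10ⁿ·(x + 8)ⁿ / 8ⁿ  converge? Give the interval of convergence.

(-44/5, -36/5)

The ratio of consecutive coefficients is [((n+1)³ + (n+1) + 7)/(n³ + n + 7)] · 10/8 → 5/4.
The series converges when 5/4 · |x + 8| < 1, giving R = 4/5.
At x = -36/5: the terms do not tend to 0, so the series diverges.
Check x = -44/5: the terms do not tend to 0, so the series diverges.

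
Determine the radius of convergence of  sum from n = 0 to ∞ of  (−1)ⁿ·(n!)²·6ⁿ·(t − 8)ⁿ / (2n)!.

R = 2/3

Ratio test: |a_{n+1}/a_n| = (n+1)²/[(2n+1)·(2n+2)] · 6 → 3/2 as n → ∞.
The series converges when 3/2 · |t − 8| < 1, giving R = 2/3.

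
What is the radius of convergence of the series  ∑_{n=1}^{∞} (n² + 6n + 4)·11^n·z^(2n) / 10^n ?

R = √110/11

Ratio test: |a_{n+1}/a_n| = [((n+1)² + 6(n+1) + 4)/(n² + 6n + 4)] · 11/10 → 11/10 as n → ∞.
Writing y = z², the series in y has radius 10/11, so |z| < √(10/11) and R = √110/11.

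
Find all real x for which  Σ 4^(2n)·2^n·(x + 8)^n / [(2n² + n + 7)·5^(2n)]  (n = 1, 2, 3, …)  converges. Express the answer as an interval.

[-281/32, -231/32]

Apply the ratio test: |a_{n+1}| / |a_n| = [(2n² + n + 7)/(2(n+1)² + (n+1) + 7)] · 16·2/25, which tends to 32/25 as n → ∞.
The series converges when 32/25 · |x + 8| < 1, giving R = 25/32.
Endpoint x = -231/32: absolute convergence follows by limit comparison with Σ 1/n².
At x = -281/32: absolute convergence follows by limit comparison with Σ 1/n².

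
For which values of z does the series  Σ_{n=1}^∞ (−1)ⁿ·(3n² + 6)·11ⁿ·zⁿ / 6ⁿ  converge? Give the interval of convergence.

(-6/11, 6/11)

By the ratio test, |a_{n+1}/a_n| = [(3(n+1)² + 6)/(3n² + 6)] · 11/6 → 11/6.
Thus R = 1/(11/6) = 6/11.
At z = 6/11: the n-th term does not approach 0; divergence by the term test.
At z = -6/11: the terms do not tend to 0, so the series diverges.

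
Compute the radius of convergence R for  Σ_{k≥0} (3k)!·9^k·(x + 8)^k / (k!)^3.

R = 1/243

By the ratio test, |a_{k+1}/a_k| = (3k+1)·(3k+2)·(3k+3)/(k+1)³ · 9 → 243.
Hence the series converges for |x + 8| < 1/(243) = 1/243, so the radius of convergence is 1/243.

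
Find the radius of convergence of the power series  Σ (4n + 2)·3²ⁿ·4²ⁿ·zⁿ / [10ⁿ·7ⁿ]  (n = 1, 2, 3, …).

R = 35/72

Apply the ratio test: |a_{n+1}| / |a_n| = [(4(n+1) + 2)/(4n + 2)] · 9·16/(10·7), which tends to 72/35 as n → ∞.
Hence the series converges for |z| < 1/(72/35) = 35/72, so the radius of convergence is 35/72.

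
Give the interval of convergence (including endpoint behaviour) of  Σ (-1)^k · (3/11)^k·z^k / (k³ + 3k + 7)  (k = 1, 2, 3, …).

The ratio of consecutive coefficients is [(k³ + 3k + 7)/((k+1)³ + 3(k+1) + 7)] · 3/11 → 3/11.
Thus R = 1/(3/11) = 11/3.
Check z = 11/3: the series is dominated by a constant times Σ 1/k³, which converges (p = 3 > 1).
Endpoint z = -11/3: absolute convergence follows by limit comparison with Σ 1/k³.

[-11/3, 11/3]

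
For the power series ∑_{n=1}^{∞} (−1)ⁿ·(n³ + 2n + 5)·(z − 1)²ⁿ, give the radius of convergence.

R = 1

The ratio of consecutive coefficients is ((n+1)³ + 2(n+1) + 5)/(n³ + 2n + 5) → 1.
Successive powers of (z − 1) differ by 2, so the series converges when |z − 1|² · 1 < 1, i.e. |z − 1| < √(1) = 1. So R = 1.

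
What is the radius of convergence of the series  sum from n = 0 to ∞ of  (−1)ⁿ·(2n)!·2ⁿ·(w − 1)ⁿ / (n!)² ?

Apply the ratio test: |a_{n+1}| / |a_n| = (2n+1)·(2n+2)/(n+1)² · 2, which tends to 8 as n → ∞.
Convergence for |w − 1| · 8 < 1, i.e. |w − 1| < 1/8. So R = 1/8.

R = 1/8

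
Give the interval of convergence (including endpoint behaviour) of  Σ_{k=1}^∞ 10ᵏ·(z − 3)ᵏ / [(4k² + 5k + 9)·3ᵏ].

By the ratio test, |a_{k+1}/a_k| = [(4k² + 5k + 9)/(4(k+1)² + 5(k+1) + 9)] · 10/3 → 10/3.
The series converges when 10/3 · |z − 3| < 1, giving R = 3/10.
At z = 33/10: the terms are on the order of 1/k², so the series converges absolutely by comparison with the p-series (p = 2 > 1).
Endpoint z = 27/10: the series is dominated by a constant times Σ 1/k², which converges (p = 2 > 1).

[27/10, 33/10]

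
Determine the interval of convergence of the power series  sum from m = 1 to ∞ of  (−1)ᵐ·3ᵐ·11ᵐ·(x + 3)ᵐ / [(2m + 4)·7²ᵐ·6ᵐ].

(-131/11, 65/11]

By the ratio test, |a_{m+1}/a_m| = [(2m + 4)/(2(m+1) + 4)] · 3·11/(49·6) → 11/98.
Thus R = 1/(11/98) = 98/11.
Endpoint x = 65/11: the terms alternate in sign and decrease monotonically to 0 in absolute value (size ~ c/m), so the alternating series test gives convergence.
When x = -131/11, the terms behave like c/m; limit comparison with the harmonic series gives divergence.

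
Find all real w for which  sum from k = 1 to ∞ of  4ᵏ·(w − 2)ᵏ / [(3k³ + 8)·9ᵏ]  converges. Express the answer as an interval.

Ratio test: |a_{k+1}/a_k| = [(3k³ + 8)/(3(k+1)³ + 8)] · 4/9 → 4/9 as k → ∞.
Convergence for |w − 2| · 4/9 < 1, i.e. |w − 2| < 9/4. So R = 9/4.
Endpoint w = 17/4: the terms are on the order of 1/k³, so the series converges absolutely by comparison with the p-series (p = 3 > 1).
Check w = -1/4: absolute convergence follows by limit comparison with Σ 1/k³.

[-1/4, 17/4]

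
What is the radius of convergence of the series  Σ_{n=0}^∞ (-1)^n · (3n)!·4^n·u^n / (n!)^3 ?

By the ratio test, |a_{n+1}/a_n| = (3n+1)·(3n+2)·(3n+3)/(n+1)³ · 4 → 108.
The series converges when 108 · |u| < 1, giving R = 1/108.

R = 1/108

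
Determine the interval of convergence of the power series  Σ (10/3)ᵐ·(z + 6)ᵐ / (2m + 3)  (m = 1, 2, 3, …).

The ratio of consecutive coefficients is [(2m + 3)/(2(m+1) + 3)] · 10/3 → 10/3.
The series converges when 10/3 · |z + 6| < 1, giving R = 3/10.
At z = -57/10: the terms are asymptotic to a nonzero constant times 1/m, so the series diverges by limit comparison with Σ 1/m.
Check z = -63/10: convergence follows from the alternating series test (terms decrease monotonically to 0).

[-63/10, -57/10)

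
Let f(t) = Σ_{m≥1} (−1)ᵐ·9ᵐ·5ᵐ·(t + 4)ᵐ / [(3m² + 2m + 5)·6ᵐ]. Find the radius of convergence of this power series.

R = 2/15

By the ratio test, |a_{m+1}/a_m| = [(3m² + 2m + 5)/(3(m+1)² + 2(m+1) + 5)] · 9·5/6 → 15/2.
Convergence for |t + 4| · 15/2 < 1, i.e. |t + 4| < 2/15. So R = 2/15.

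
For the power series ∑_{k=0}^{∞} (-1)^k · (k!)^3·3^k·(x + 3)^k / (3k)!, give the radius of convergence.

R = 9

The ratio of consecutive coefficients is (k+1)³/[(3k+1)·(3k+2)·(3k+3)] · 3 → 1/9.
Hence the series converges for |x + 3| < 1/(1/9) = 9, so the radius of convergence is 9.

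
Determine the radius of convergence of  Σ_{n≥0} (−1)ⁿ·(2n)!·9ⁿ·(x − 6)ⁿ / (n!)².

R = 1/36

Apply the ratio test: |a_{n+1}| / |a_n| = (2n+1)·(2n+2)/(n+1)² · 9, which tends to 36 as n → ∞.
The series converges when 36 · |x − 6| < 1, giving R = 1/36.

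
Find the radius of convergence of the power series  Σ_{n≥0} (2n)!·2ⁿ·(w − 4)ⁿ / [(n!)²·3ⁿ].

The ratio of consecutive coefficients is (2n+1)·(2n+2)/(n+1)² · 2/3 → 8/3.
The series converges when 8/3 · |w − 4| < 1, giving R = 3/8.

R = 3/8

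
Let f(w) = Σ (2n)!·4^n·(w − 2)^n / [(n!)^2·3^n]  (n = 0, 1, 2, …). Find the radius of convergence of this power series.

Ratio test: |a_{n+1}/a_n| = (2n+1)·(2n+2)/(n+1)² · 4/3 → 16/3 as n → ∞.
Thus R = 1/(16/3) = 3/16.

R = 3/16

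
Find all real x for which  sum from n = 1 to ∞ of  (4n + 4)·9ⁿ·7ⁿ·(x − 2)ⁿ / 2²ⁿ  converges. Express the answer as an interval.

(122/63, 130/63)

The ratio of consecutive coefficients is [(4(n+1) + 4)/(4n + 4)] · 9·7/4 → 63/4.
The series converges when 63/4 · |x − 2| < 1, giving R = 4/63.
When x = 130/63, the terms have absolute value of order n, which does not tend to 0, so the series diverges by the divergence test.
At x = 122/63: the terms have absolute value of order n, which does not tend to 0, so the series diverges by the divergence test.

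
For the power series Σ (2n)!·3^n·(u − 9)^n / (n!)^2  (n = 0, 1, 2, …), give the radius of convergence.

By the ratio test, |a_{n+1}/a_n| = (2n+1)·(2n+2)/(n+1)² · 3 → 12.
The series converges when 12 · |u − 9| < 1, giving R = 1/12.

R = 1/12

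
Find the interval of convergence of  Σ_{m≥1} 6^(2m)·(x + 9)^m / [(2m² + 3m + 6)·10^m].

[-167/18, -157/18]

The ratio of consecutive coefficients is [(2m² + 3m + 6)/(2(m+1)² + 3(m+1) + 6)] · 36/10 → 18/5.
The series converges when 18/5 · |x + 9| < 1, giving R = 5/18.
Endpoint x = -157/18: absolute convergence follows by limit comparison with Σ 1/m².
At x = -167/18: the terms are on the order of 1/m², so the series converges absolutely by comparison with the p-series (p = 2 > 1).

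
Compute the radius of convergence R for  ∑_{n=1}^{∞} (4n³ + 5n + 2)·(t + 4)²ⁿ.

Ratio test: |a_{n+1}/a_n| = (4(n+1)³ + 5(n+1) + 2)/(4n³ + 5n + 2) → 1 as n → ∞.
Writing y = (t + 4)², the series in y has radius 1, so |t + 4| < √(1) = 1 and R = 1.

R = 1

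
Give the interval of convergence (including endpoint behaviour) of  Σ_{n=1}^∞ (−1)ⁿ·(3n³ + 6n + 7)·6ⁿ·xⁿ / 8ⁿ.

(-4/3, 4/3)

By the ratio test, |a_{n+1}/a_n| = [(3(n+1)³ + 6(n+1) + 7)/(3n³ + 6n + 7)] · 6/8 → 3/4.
Hence the series converges for |x| < 1/(3/4) = 4/3, so the radius of convergence is 4/3.
Endpoint x = 4/3: the n-th term does not approach 0; divergence by the term test.
When x = -4/3, the n-th term does not approach 0; divergence by the term test.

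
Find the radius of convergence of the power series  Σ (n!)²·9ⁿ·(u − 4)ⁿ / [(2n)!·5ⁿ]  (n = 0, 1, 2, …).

The ratio of consecutive coefficients is (n+1)²/[(2n+1)·(2n+2)] · 9/5 → 9/20.
Convergence for |u − 4| · 9/20 < 1, i.e. |u − 4| < 20/9. So R = 20/9.

R = 20/9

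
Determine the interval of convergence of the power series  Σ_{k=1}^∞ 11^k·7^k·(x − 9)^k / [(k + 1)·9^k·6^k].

The ratio of consecutive coefficients is [(k + 1)/((k+1) + 1)] · 11·7/(9·6) → 77/54.
Hence the series converges for |x − 9| < 1/(77/54) = 54/77, so the radius of convergence is 54/77.
Endpoint x = 747/77: the terms behave like c/k; limit comparison with the harmonic series gives divergence.
At x = 639/77: the terms alternate in sign and decrease monotonically to 0 in absolute value (size ~ c/k), so the alternating series test gives convergence.

[639/77, 747/77)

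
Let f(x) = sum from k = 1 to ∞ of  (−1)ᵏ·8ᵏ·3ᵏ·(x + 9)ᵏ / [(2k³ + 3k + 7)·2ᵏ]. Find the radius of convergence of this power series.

Ratio test: |a_{k+1}/a_k| = [(2k³ + 3k + 7)/(2(k+1)³ + 3(k+1) + 7)] · 8·3/2 → 12 as k → ∞.
Thus R = 1/(12) = 1/12.

R = 1/12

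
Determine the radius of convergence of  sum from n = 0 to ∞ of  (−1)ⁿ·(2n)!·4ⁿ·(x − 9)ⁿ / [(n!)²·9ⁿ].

Apply the ratio test: |a_{n+1}| / |a_n| = (2n+1)·(2n+2)/(n+1)² · 4/9, which tends to 16/9 as n → ∞.
Hence the series converges for |x − 9| < 1/(16/9) = 9/16, so the radius of convergence is 9/16.

R = 9/16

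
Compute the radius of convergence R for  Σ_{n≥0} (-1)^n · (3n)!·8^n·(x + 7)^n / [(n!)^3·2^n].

By the ratio test, |a_{n+1}/a_n| = (3n+1)·(3n+2)·(3n+3)/(n+1)³ · 8/2 → 108.
Hence the series converges for |x + 7| < 1/(108) = 1/108, so the radius of convergence is 1/108.

R = 1/108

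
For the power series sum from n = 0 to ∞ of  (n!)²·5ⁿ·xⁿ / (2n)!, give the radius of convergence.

Apply the ratio test: |a_{n+1}| / |a_n| = (n+1)²/[(2n+1)·(2n+2)] · 5, which tends to 5/4 as n → ∞.
The series converges when 5/4 · |x| < 1, giving R = 4/5.

R = 4/5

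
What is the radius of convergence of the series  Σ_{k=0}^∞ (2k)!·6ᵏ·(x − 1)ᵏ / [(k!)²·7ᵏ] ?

R = 7/24

By the ratio test, |a_{k+1}/a_k| = (2k+1)·(2k+2)/(k+1)² · 6/7 → 24/7.
Hence the series converges for |x − 1| < 1/(24/7) = 7/24, so the radius of convergence is 7/24.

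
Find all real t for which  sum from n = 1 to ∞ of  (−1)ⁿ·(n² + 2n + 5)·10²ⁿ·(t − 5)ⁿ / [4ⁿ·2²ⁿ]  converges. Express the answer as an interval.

(121/25, 129/25)

Apply the ratio test: |a_{n+1}| / |a_n| = [((n+1)² + 2(n+1) + 5)/(n² + 2n + 5)] · 100/(4·4), which tends to 25/4 as n → ∞.
The series converges when 25/4 · |t − 5| < 1, giving R = 4/25.
Check t = 129/25: the n-th term does not approach 0; divergence by the term test.
When t = 121/25, the n-th term does not approach 0; divergence by the term test.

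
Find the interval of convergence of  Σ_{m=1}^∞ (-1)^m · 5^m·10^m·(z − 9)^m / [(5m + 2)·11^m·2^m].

(214/25, 236/25]

By the ratio test, |a_{m+1}/a_m| = [(5m + 2)/(5(m+1) + 2)] · 5·10/(11·2) → 25/11.
Hence the series converges for |z − 9| < 1/(25/11) = 11/25, so the radius of convergence is 11/25.
Check z = 236/25: convergence follows from the alternating series test (terms decrease monotonically to 0).
When z = 214/25, the terms behave like c/m; limit comparison with the harmonic series gives divergence.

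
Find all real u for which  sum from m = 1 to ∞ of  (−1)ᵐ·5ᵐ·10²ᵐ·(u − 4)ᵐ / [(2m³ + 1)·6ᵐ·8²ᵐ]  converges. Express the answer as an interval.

[404/125, 596/125]

By the ratio test, |a_{m+1}/a_m| = [(2m³ + 1)/(2(m+1)³ + 1)] · 5·100/(6·64) → 125/96.
The series converges when 125/96 · |u − 4| < 1, giving R = 96/125.
When u = 596/125, the series is dominated by a constant times Σ 1/m³, which converges (p = 3 > 1).
When u = 404/125, the series is dominated by a constant times Σ 1/m³, which converges (p = 3 > 1).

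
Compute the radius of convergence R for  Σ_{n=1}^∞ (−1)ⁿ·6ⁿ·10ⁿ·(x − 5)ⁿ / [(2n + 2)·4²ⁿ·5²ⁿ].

Ratio test: |a_{n+1}/a_n| = [(2n + 2)/(2(n+1) + 2)] · 6·10/(16·25) → 3/20 as n → ∞.
The series converges when 3/20 · |x − 5| < 1, giving R = 20/3.

R = 20/3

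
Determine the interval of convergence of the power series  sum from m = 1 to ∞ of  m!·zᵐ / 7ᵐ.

{0}

Ratio test: |a_{m+1}/a_m| = (m+1) · 1/7 → ∞ as m → ∞.
The ratio grows without bound, so the series diverges whenever z ≠ 0; it converges only at z = 0. R = 0.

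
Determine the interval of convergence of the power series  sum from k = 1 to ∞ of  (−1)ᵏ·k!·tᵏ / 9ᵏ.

Ratio test: |a_{k+1}/a_k| = (k+1) · 1/9 → ∞ as k → ∞.
The ratio grows without bound, so the series diverges whenever t ≠ 0; it converges only at t = 0. R = 0.

{0}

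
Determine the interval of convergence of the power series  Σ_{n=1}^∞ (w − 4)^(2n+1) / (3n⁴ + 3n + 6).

[3, 5]

Ratio test: |a_{n+1}/a_n| = (3n⁴ + 3n + 6)/(3(n+1)⁴ + 3(n+1) + 6) → 1 as n → ∞.
Successive powers of (w − 4) differ by 2, so the series converges when |w − 4|² · 1 < 1, i.e. |w − 4| < √(1) = 1. So R = 1.
Check w = 5: absolute convergence follows by limit comparison with Σ 1/n⁴.
Check w = 3: the terms are on the order of 1/n⁴, so the series converges absolutely by comparison with the p-series (p = 4 > 1).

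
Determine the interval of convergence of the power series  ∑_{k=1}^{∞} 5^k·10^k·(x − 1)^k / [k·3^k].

Ratio test: |a_{k+1}/a_k| = [k/(k+1)] · 5·10/3 → 50/3 as k → ∞.
Hence the series converges for |x − 1| < 1/(50/3) = 3/50, so the radius of convergence is 3/50.
At x = 53/50: comparison with the harmonic series Σ 1/k shows the series diverges.
Check x = 47/50: an alternating series whose terms decrease to 0 in absolute value, so it converges by the Leibniz criterion.

[47/50, 53/50)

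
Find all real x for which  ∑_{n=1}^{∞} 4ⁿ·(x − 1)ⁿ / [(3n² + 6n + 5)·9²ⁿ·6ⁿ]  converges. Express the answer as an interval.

[-241/2, 245/2]

Apply the ratio test: |a_{n+1}| / |a_n| = [(3n² + 6n + 5)/(3(n+1)² + 6(n+1) + 5)] · 4/(81·6), which tends to 2/243 as n → ∞.
The series converges when 2/243 · |x − 1| < 1, giving R = 243/2.
When x = 245/2, the terms are on the order of 1/n², so the series converges absolutely by comparison with the p-series (p = 2 > 1).
At x = -241/2: absolute convergence follows by limit comparison with Σ 1/n².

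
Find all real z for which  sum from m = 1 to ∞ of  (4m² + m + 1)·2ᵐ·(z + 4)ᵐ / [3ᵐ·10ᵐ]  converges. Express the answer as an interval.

The ratio of consecutive coefficients is [(4(m+1)² + (m+1) + 1)/(4m² + m + 1)] · 2/(3·10) → 1/15.
Thus R = 1/(1/15) = 15.
At z = 11: the terms do not tend to 0, so the series diverges.
At z = -19: the terms do not tend to 0, so the series diverges.

(-19, 11)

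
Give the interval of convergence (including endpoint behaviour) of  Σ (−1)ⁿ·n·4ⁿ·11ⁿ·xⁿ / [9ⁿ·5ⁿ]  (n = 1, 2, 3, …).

(-45/44, 45/44)

Ratio test: |a_{n+1}/a_n| = [(n+1)/n] · 4·11/(9·5) → 44/45 as n → ∞.
Hence the series converges for |x| < 1/(44/45) = 45/44, so the radius of convergence is 45/44.
When x = 45/44, the terms have absolute value of order n, which does not tend to 0, so the series diverges by the divergence test.
When x = -45/44, the n-th term does not approach 0; divergence by the term test.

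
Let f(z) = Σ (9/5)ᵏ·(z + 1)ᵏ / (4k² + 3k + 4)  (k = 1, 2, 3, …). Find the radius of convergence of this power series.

By the ratio test, |a_{k+1}/a_k| = [(4k² + 3k + 4)/(4(k+1)² + 3(k+1) + 4)] · 9/5 → 9/5.
Convergence for |z + 1| · 9/5 < 1, i.e. |z + 1| < 5/9. So R = 5/9.

R = 5/9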